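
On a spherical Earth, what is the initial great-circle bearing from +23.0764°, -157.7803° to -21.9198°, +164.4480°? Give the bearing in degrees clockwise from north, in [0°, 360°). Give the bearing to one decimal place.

222.0°

Δλ = 164.4480 − -157.7803 = 322.2283°; wrapped into (−180°, 180°]: -37.7717°.
θ = atan2( sin Δλ · cos φ₂ , cos φ₁ · sin φ₂ − sin φ₁ · cos φ₂ · cos Δλ )
  = atan2(-0.56824, -0.63087) = -137.990° → normalised to [0°, 360°): 222.010°.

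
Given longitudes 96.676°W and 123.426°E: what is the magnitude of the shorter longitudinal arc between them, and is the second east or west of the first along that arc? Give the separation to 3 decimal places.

Raw difference: 123.426 − -96.676 = 220.102°.
Normalise into (−180°, 180°]: 220.102° − 360° = -139.898°.
Negative ⇒ the second point lies to the west; separation 139.898°.

139.898° west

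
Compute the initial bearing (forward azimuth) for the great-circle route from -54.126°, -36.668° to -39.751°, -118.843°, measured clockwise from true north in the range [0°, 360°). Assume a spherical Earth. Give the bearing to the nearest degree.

249°

Δλ = -118.843 − -36.668 = -82.175°.
θ = atan2( sin Δλ · cos φ₂ , cos φ₁ · sin φ₂ − sin φ₁ · cos φ₂ · cos Δλ )
  = atan2(-0.76167, -0.28990) = -110.838° → normalised to [0°, 360°): 249.162°.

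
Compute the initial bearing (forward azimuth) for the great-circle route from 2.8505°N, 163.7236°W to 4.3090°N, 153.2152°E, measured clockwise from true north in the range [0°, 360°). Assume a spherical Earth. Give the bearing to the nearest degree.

273°

Δλ = 153.2152 − -163.7236 = 316.9388°; wrapped into (−180°, 180°]: -43.0612°.
θ = atan2( sin Δλ · cos φ₂ , cos φ₁ · sin φ₂ − sin φ₁ · cos φ₂ · cos Δλ )
  = atan2(-0.68085, 0.03881) = -86.737° → normalised to [0°, 360°): 273.263°.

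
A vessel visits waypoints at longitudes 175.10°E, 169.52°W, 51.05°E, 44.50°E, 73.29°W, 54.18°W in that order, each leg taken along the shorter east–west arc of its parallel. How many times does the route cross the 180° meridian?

Leg 1: +175.10° → -169.52°, shortest Δλ = 15.38° (east) — crosses 180°.
Leg 2: -169.52° → +51.05°, shortest Δλ = -139.43° (west) — crosses 180°.
Leg 3: +51.05° → +44.50°, shortest Δλ = -6.55° (west) — does not cross 180°.
Leg 4: +44.50° → -73.29°, shortest Δλ = -117.79° (west) — does not cross 180°.
Leg 5: -73.29° → -54.18°, shortest Δλ = 19.11° (east) — does not cross 180°.
Total crossings: 2.

2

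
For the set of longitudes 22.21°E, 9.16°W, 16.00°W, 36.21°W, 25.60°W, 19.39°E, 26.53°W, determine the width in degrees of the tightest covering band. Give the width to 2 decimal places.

58.42°

Sort the longitudes: -36.21°, -26.53°, -25.60°, -16.00°, -9.16°, +19.39°, +22.21°.
Eastward gaps between consecutive values (wrapping around): 9.68°, 0.93°, 9.60°, 6.84°, 28.55°, 2.82°, 301.58°.
Largest gap = 301.58° ⇒ minimal covering band is its complement: 360° − 301.58° = 58.42°.
Band runs from -36.21° eastward to +22.21°.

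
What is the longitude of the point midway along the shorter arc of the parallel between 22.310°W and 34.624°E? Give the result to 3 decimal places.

Signed shortest Δλ from -22.310° to +34.624° is +56.934°.
Midpoint longitude = -22.310° + (+56.934°)/2 = -22.310° + 28.467° = +6.157°.

6.157°E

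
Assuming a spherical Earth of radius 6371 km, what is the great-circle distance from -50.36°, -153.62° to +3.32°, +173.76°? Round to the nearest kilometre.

Δλ = 173.76 − -153.62 = 327.38°; wrapped into (−180°, 180°]: -32.62°.
Δφ = 3.32 − -50.36 = 53.68°.
a = sin²(Δφ/2) + cos φ₁ · cos φ₂ · sin²(Δλ/2) = 0.254083.
c = 2·atan2(√a, √(1−a)) = 1.05660 rad → d = 6371·c ≈ 6731.61 km.

6732 km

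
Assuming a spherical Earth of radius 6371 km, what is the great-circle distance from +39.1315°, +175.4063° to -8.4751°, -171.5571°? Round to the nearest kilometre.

Δλ = -171.5571 − 175.4063 = -346.9634°; wrapped into (−180°, 180°]: 13.0366°.
Δφ = -8.4751 − 39.1315 = -47.6066°.
a = sin²(Δφ/2) + cos φ₁ · cos φ₂ · sin²(Δλ/2) = 0.172779.
c = 2·atan2(√a, √(1−a)) = 0.85735 rad → d = 6371·c ≈ 5462.18 km.

5462 km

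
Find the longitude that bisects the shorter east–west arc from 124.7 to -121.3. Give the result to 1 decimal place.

-178.3°

Signed shortest Δλ from +124.7° to -121.3° is +114.0°.
Midpoint longitude = +124.7° + (+114.0°)/2 = +124.7° + 57.0° = +181.7°.
Normalise into (−180°, 180°]: -178.3°.
(The naïve average (+124.7 + -121.3)/2 = 1.7° is on the wrong side of the globe.)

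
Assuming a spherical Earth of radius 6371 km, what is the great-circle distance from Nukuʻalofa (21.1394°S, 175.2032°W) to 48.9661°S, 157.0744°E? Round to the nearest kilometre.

Δλ = 157.0744 − -175.2032 = 332.2776°; wrapped into (−180°, 180°]: -27.7224°.
Δφ = -48.9661 − -21.1394 = -27.8267°.
a = sin²(Δφ/2) + cos φ₁ · cos φ₂ · sin²(Δλ/2) = 0.092962.
c = 2·atan2(√a, √(1−a)) = 0.61966 rad → d = 6371·c ≈ 3947.86 km.

3948 km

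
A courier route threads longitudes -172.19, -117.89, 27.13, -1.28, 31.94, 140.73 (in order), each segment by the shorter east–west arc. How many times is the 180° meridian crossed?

0

Leg 1: -172.19° → -117.89°, shortest Δλ = 54.3° (east) — does not cross 180°.
Leg 2: -117.89° → +27.13°, shortest Δλ = 145.02° (east) — does not cross 180°.
Leg 3: +27.13° → -1.28°, shortest Δλ = -28.41° (west) — does not cross 180°.
Leg 4: -1.28° → +31.94°, shortest Δλ = 33.22° (east) — does not cross 180°.
Leg 5: +31.94° → +140.73°, shortest Δλ = 108.79° (east) — does not cross 180°.
Total crossings: 0.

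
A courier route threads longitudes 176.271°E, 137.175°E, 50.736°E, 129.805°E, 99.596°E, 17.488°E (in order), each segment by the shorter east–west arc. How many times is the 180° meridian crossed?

0

Leg 1: +176.271° → +137.175°, shortest Δλ = -39.096° (west) — does not cross 180°.
Leg 2: +137.175° → +50.736°, shortest Δλ = -86.439° (west) — does not cross 180°.
Leg 3: +50.736° → +129.805°, shortest Δλ = 79.069° (east) — does not cross 180°.
Leg 4: +129.805° → +99.596°, shortest Δλ = -30.209° (west) — does not cross 180°.
Leg 5: +99.596° → +17.488°, shortest Δλ = -82.108° (west) — does not cross 180°.
Total crossings: 0.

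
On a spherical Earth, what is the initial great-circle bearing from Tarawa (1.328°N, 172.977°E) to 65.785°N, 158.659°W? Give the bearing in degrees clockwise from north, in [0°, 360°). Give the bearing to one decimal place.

12.2°

Δλ = -158.659 − 172.977 = -331.636°; wrapped into (−180°, 180°]: 28.364°.
θ = atan2( sin Δλ · cos φ₂ , cos φ₁ · sin φ₂ − sin φ₁ · cos φ₂ · cos Δλ )
  = atan2(0.19486, 0.90340) = 12.172° → normalised to [0°, 360°): 12.172°.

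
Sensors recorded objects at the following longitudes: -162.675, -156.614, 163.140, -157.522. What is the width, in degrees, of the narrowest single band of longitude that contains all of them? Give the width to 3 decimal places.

Sort the longitudes: -162.675°, -157.522°, -156.614°, +163.140°.
Eastward gaps between consecutive values (wrapping around): 5.153°, 0.908°, 319.754°, 34.185°.
Largest gap = 319.754° ⇒ minimal covering band is its complement: 360° − 319.754° = 40.246°.
Band runs from +163.140° eastward to -156.614°, crossing the antimeridian.

40.246°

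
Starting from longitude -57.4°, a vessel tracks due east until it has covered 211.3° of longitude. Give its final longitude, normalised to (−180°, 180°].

+153.9°

Start at -57.4°; shift +211.3° → +153.9°.
+153.9° already lies in (−180°, 180°].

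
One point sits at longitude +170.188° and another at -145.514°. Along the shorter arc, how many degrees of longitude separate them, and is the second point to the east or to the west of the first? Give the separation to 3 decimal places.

44.298° east

Raw difference: -145.514 − 170.188 = -315.702°.
Normalise into (−180°, 180°]: -315.702° + 360° = 44.298°.
Positive ⇒ the second point lies to the east; separation 44.298°.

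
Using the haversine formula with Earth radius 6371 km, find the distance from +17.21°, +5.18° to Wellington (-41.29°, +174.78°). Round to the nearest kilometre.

Δλ = 174.78 − 5.18 = 169.60°.
Δφ = -41.29 − 17.21 = -58.50°.
a = sin²(Δφ/2) + cos φ₁ · cos φ₂ · sin²(Δλ/2) = 0.950593.
c = 2·atan2(√a, √(1−a)) = 2.69329 rad → d = 6371·c ≈ 17158.97 km.

17159 km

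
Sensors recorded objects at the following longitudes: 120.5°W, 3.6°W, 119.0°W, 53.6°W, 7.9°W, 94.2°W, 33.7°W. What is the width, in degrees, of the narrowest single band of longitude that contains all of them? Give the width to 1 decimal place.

Sort the longitudes: -120.5°, -119.0°, -94.2°, -53.6°, -33.7°, -7.9°, -3.6°.
Eastward gaps between consecutive values (wrapping around): 1.5°, 24.8°, 40.6°, 19.9°, 25.8°, 4.3°, 243.1°.
Largest gap = 243.1° ⇒ minimal covering band is its complement: 360° − 243.1° = 116.9°.
Band runs from -120.5° eastward to -3.6°.

116.9°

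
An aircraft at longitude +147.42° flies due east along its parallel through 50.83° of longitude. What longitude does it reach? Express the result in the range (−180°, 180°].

Start at +147.42°; shift +50.83° → +198.25°.
+198.25° lies outside (−180°, 180°]; subtract 360° → -161.75°.

-161.75°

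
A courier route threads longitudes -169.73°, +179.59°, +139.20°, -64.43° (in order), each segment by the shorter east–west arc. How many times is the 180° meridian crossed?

Leg 1: -169.73° → +179.59°, shortest Δλ = -10.68° (west) — crosses 180°.
Leg 2: +179.59° → +139.20°, shortest Δλ = -40.39° (west) — does not cross 180°.
Leg 3: +139.20° → -64.43°, shortest Δλ = 156.37° (east) — crosses 180°.
Total crossings: 2.

2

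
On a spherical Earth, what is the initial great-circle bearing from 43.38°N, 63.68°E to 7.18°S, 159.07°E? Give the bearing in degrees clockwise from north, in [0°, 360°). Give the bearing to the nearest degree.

Δλ = 159.07 − 63.68 = 95.39°.
θ = atan2( sin Δλ · cos φ₂ , cos φ₁ · sin φ₂ − sin φ₁ · cos φ₂ · cos Δλ )
  = atan2(0.98777, -0.02683) = 91.556° → normalised to [0°, 360°): 91.556°.

92°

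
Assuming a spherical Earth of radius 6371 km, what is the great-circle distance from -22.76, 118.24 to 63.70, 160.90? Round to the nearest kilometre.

Δλ = 160.90 − 118.24 = 42.66°.
Δφ = 63.70 − -22.76 = 86.46°.
a = sin²(Δφ/2) + cos φ₁ · cos φ₂ · sin²(Δλ/2) = 0.523184.
c = 2·atan2(√a, √(1−a)) = 1.61718 rad → d = 6371·c ≈ 10303.06 km.

10303 km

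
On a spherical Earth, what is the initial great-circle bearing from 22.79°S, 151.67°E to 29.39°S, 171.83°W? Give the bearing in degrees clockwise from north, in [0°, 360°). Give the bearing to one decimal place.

109.3°

Δλ = -171.83 − 151.67 = -323.50°; wrapped into (−180°, 180°]: 36.50°.
θ = atan2( sin Δλ · cos φ₂ , cos φ₁ · sin φ₂ − sin φ₁ · cos φ₂ · cos Δλ )
  = atan2(0.51827, -0.18114) = 109.265° → normalised to [0°, 360°): 109.265°.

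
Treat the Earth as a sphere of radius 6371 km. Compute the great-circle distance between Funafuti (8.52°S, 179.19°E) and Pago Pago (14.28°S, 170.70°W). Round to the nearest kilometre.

1274 km

Δλ = -170.70 − 179.19 = -349.89°; wrapped into (−180°, 180°]: 10.11°.
Δφ = -14.28 − -8.52 = -5.76°.
a = sin²(Δφ/2) + cos φ₁ · cos φ₂ · sin²(Δλ/2) = 0.009965.
c = 2·atan2(√a, √(1−a)) = 0.19999 rad → d = 6371·c ≈ 1274.11 km.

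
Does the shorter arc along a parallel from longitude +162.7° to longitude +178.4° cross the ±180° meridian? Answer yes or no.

Signed shortest Δλ = ((178.4 − 162.7 + 180) mod 360) − 180 = 15.7°.
Going east by 15.7° from +162.7° reaches +178.4° without touching 180°.

No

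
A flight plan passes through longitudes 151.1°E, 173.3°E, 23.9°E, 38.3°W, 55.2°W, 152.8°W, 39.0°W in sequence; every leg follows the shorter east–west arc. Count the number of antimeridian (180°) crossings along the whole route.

Leg 1: +151.1° → +173.3°, shortest Δλ = 22.2° (east) — does not cross 180°.
Leg 2: +173.3° → +23.9°, shortest Δλ = -149.4° (west) — does not cross 180°.
Leg 3: +23.9° → -38.3°, shortest Δλ = -62.2° (west) — does not cross 180°.
Leg 4: -38.3° → -55.2°, shortest Δλ = -16.9° (west) — does not cross 180°.
Leg 5: -55.2° → -152.8°, shortest Δλ = -97.6° (west) — does not cross 180°.
Leg 6: -152.8° → -39.0°, shortest Δλ = 113.8° (east) — does not cross 180°.
Total crossings: 0.

0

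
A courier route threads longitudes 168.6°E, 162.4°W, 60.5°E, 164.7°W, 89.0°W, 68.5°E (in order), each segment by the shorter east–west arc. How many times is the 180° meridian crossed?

3

Leg 1: +168.6° → -162.4°, shortest Δλ = 29.0° (east) — crosses 180°.
Leg 2: -162.4° → +60.5°, shortest Δλ = -137.1° (west) — crosses 180°.
Leg 3: +60.5° → -164.7°, shortest Δλ = 134.8° (east) — crosses 180°.
Leg 4: -164.7° → -89.0°, shortest Δλ = 75.7° (east) — does not cross 180°.
Leg 5: -89.0° → +68.5°, shortest Δλ = 157.5° (east) — does not cross 180°.
Total crossings: 3.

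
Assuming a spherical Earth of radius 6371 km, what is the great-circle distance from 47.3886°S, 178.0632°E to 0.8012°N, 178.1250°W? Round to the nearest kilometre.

Δλ = -178.1250 − 178.0632 = -356.1882°; wrapped into (−180°, 180°]: 3.8118°.
Δφ = 0.8012 − -47.3886 = 48.1898°.
a = sin²(Δφ/2) + cos φ₁ · cos φ₂ · sin²(Δλ/2) = 0.167416.
c = 2·atan2(√a, √(1−a)) = 0.84308 rad → d = 6371·c ≈ 5371.25 km.

5371 km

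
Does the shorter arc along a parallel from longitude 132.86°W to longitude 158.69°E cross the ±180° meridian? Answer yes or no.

Naïve |158.69 − -132.86| = 291.55° > 180°, so the shorter arc goes the other way round — across 180°.
Signed shortest Δλ = ((158.69 − -132.86 + 180) mod 360) − 180 = -68.45°.
Going west by 68.45° from -132.86° passes through 180° before reaching +158.69°.

Yes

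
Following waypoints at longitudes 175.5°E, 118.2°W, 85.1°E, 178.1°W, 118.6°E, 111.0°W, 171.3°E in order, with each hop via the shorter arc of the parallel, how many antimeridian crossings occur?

Leg 1: +175.5° → -118.2°, shortest Δλ = 66.3° (east) — crosses 180°.
Leg 2: -118.2° → +85.1°, shortest Δλ = -156.7° (west) — crosses 180°.
Leg 3: +85.1° → -178.1°, shortest Δλ = 96.8° (east) — crosses 180°.
Leg 4: -178.1° → +118.6°, shortest Δλ = -63.3° (west) — crosses 180°.
Leg 5: +118.6° → -111.0°, shortest Δλ = 130.4° (east) — crosses 180°.
Leg 6: -111.0° → +171.3°, shortest Δλ = -77.7° (west) — crosses 180°.
Total crossings: 6.

6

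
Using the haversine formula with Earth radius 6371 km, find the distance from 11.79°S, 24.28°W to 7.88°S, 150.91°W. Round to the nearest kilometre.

Δλ = -150.91 − -24.28 = -126.63°.
Δφ = -7.88 − -11.79 = 3.91°.
a = sin²(Δφ/2) + cos φ₁ · cos φ₂ · sin²(Δλ/2) = 0.775265.
c = 2·atan2(√a, √(1−a)) = 2.15380 rad → d = 6371·c ≈ 13721.83 km.

13722 km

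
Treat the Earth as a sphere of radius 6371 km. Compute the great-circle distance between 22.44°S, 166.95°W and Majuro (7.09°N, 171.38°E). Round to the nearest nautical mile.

Δλ = 171.38 − -166.95 = 338.33°; wrapped into (−180°, 180°]: -21.67°.
Δφ = 7.09 − -22.44 = 29.53°.
a = sin²(Δφ/2) + cos φ₁ · cos φ₂ · sin²(Δλ/2) = 0.097363.
c = 2·atan2(√a, √(1−a)) = 0.63466 rad → d = 6371·c ≈ 4043.40 km ≈ 2183.26 nmi.

2183 nmi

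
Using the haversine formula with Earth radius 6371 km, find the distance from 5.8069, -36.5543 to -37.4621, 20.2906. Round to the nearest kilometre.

7591 km

Δλ = 20.2906 − -36.5543 = 56.8449°.
Δφ = -37.4621 − 5.8069 = -43.2690°.
a = sin²(Δφ/2) + cos φ₁ · cos φ₂ · sin²(Δλ/2) = 0.314828.
c = 2·atan2(√a, √(1−a)) = 1.19142 rad → d = 6371·c ≈ 7590.52 km.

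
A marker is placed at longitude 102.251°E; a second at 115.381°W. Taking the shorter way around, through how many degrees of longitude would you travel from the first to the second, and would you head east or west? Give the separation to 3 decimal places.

142.368° east

Raw difference: -115.381 − 102.251 = -217.632°.
Normalise into (−180°, 180°]: -217.632° + 360° = 142.368°.
Positive ⇒ the second point lies to the east; separation 142.368°.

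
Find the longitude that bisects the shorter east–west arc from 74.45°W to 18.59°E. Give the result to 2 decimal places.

27.93°W

Signed shortest Δλ from -74.45° to +18.59° is +93.04°.
Midpoint longitude = -74.45° + (+93.04°)/2 = -74.45° + 46.52° = -27.93°.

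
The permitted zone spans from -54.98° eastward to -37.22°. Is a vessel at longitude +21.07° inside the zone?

No

Band width going east from -54.98° to -37.22°: ((-37.22 − -54.98) mod 360) = 17.76°.
Offset of +21.07° east of the west edge: ((21.07 − -54.98) mod 360) = 76.05°.
76.05° > 17.76° ⇒ outside.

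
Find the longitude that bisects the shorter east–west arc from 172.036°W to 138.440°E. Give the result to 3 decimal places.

Signed shortest Δλ from -172.036° to +138.440° is -49.524°.
Midpoint longitude = -172.036° + (-49.524°)/2 = -172.036° − 24.762° = -196.798°.
Normalise into (−180°, 180°]: +163.202°.
(The naïve average (-172.036 + +138.440)/2 = -16.798° is on the wrong side of the globe.)

163.202°E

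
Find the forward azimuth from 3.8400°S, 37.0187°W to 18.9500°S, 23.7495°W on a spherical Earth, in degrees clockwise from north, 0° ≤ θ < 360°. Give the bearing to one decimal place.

140.4°

Δλ = -23.7495 − -37.0187 = 13.2692°.
θ = atan2( sin Δλ · cos φ₂ , cos φ₁ · sin φ₂ − sin φ₁ · cos φ₂ · cos Δλ )
  = atan2(0.21709, -0.26236) = 140.395° → normalised to [0°, 360°): 140.395°.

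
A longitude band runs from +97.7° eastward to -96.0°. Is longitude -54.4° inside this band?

No

Band width going east from +97.7° to -96.0°: ((-96.0 − 97.7) mod 360) = 166.3°.
Offset of -54.4° east of the west edge: ((-54.4 − 97.7) mod 360) = 207.9°.
207.9° > 166.3° ⇒ outside.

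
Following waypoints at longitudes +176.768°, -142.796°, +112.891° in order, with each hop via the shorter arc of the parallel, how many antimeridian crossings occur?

2

Leg 1: +176.768° → -142.796°, shortest Δλ = 40.436° (east) — crosses 180°.
Leg 2: -142.796° → +112.891°, shortest Δλ = -104.313° (west) — crosses 180°.
Total crossings: 2.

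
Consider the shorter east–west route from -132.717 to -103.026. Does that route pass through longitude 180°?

No

Signed shortest Δλ = ((-103.026 − -132.717 + 180) mod 360) − 180 = 29.691°.
Going east by 29.691° from -132.717° reaches -103.026° without touching 180°.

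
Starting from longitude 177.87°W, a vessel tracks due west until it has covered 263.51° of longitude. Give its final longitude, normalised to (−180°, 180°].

81.38°W

Start at -177.87°; shift −263.51° → -441.38°.
-441.38° lies outside (−180°, 180°]; add 360° → -81.38°.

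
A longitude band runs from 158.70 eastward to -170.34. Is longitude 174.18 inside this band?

Yes

Band width going east from +158.70° to -170.34°: ((-170.34 − 158.70) mod 360) = 30.96°.
Offset of +174.18° east of the west edge: ((174.18 − 158.70) mod 360) = 15.48°.
15.48° ≤ 30.96° ⇒ inside.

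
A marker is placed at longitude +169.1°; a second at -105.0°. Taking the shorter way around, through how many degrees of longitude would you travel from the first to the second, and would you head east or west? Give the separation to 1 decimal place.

85.9° east

Raw difference: -105.0 − 169.1 = -274.1°.
Normalise into (−180°, 180°]: -274.1° + 360° = 85.9°.
Positive ⇒ the second point lies to the east; separation 85.9°.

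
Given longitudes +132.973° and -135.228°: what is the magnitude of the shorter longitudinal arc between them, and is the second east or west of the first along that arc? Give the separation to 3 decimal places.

91.799° east

Raw difference: -135.228 − 132.973 = -268.201°.
Normalise into (−180°, 180°]: -268.201° + 360° = 91.799°.
Positive ⇒ the second point lies to the east; separation 91.799°.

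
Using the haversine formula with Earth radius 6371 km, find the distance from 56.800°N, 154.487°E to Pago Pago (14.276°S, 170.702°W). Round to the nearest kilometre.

8533 km

Δλ = -170.702 − 154.487 = -325.189°; wrapped into (−180°, 180°]: 34.811°.
Δφ = -14.276 − 56.800 = -71.076°.
a = sin²(Δφ/2) + cos φ₁ · cos φ₂ · sin²(Δλ/2) = 0.385326.
c = 2·atan2(√a, √(1−a)) = 1.33939 rad → d = 6371·c ≈ 8533.25 km.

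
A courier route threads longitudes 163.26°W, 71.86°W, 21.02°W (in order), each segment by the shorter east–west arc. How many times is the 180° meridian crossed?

Leg 1: -163.26° → -71.86°, shortest Δλ = 91.4° (east) — does not cross 180°.
Leg 2: -71.86° → -21.02°, shortest Δλ = 50.84° (east) — does not cross 180°.
Total crossings: 0.

0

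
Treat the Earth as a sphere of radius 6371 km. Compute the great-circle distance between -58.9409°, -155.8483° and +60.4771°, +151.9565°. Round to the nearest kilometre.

Δλ = 151.9565 − -155.8483 = 307.8048°; wrapped into (−180°, 180°]: -52.1952°.
Δφ = 60.4771 − -58.9409 = 119.4180°.
a = sin²(Δφ/2) + cos φ₁ · cos φ₂ · sin²(Δλ/2) = 0.794786.
c = 2·atan2(√a, √(1−a)) = 2.20132 rad → d = 6371·c ≈ 14024.64 km.

14025 km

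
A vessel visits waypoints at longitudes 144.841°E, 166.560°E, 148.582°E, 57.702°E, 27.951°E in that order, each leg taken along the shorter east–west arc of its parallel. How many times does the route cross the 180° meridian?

Leg 1: +144.841° → +166.560°, shortest Δλ = 21.719° (east) — does not cross 180°.
Leg 2: +166.560° → +148.582°, shortest Δλ = -17.978° (west) — does not cross 180°.
Leg 3: +148.582° → +57.702°, shortest Δλ = -90.88° (west) — does not cross 180°.
Leg 4: +57.702° → +27.951°, shortest Δλ = -29.751° (west) — does not cross 180°.
Total crossings: 0.

0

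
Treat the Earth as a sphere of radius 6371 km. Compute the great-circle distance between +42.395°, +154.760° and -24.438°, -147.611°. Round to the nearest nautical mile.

Δλ = -147.611 − 154.760 = -302.371°; wrapped into (−180°, 180°]: 57.629°.
Δφ = -24.438 − 42.395 = -66.833°.
a = sin²(Δφ/2) + cos φ₁ · cos φ₂ · sin²(Δλ/2) = 0.459481.
c = 2·atan2(√a, √(1−a)) = 1.48967 rad → d = 6371·c ≈ 9490.68 km ≈ 5124.56 nmi.

5125 nmi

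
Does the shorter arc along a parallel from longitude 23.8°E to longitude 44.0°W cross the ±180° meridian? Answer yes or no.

Signed shortest Δλ = ((-44.0 − 23.8 + 180) mod 360) − 180 = -67.8°.
Going west by 67.8° from +23.8° reaches -44.0° without touching 180°.

No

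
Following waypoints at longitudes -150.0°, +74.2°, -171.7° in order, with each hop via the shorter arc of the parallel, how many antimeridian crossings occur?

2

Leg 1: -150.0° → +74.2°, shortest Δλ = -135.8° (west) — crosses 180°.
Leg 2: +74.2° → -171.7°, shortest Δλ = 114.1° (east) — crosses 180°.
Total crossings: 2.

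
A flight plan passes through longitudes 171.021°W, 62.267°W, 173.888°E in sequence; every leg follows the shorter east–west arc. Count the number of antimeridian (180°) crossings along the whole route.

Leg 1: -171.021° → -62.267°, shortest Δλ = 108.754° (east) — does not cross 180°.
Leg 2: -62.267° → +173.888°, shortest Δλ = -123.845° (west) — crosses 180°.
Total crossings: 1.

1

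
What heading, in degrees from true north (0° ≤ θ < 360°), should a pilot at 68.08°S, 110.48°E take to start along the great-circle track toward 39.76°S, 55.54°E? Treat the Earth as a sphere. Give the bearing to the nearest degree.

285°

Δλ = 55.54 − 110.48 = -54.94°.
θ = atan2( sin Δλ · cos φ₂ , cos φ₁ · sin φ₂ − sin φ₁ · cos φ₂ · cos Δλ )
  = atan2(-0.62924, 0.17090) = -74.805° → normalised to [0°, 360°): 285.195°.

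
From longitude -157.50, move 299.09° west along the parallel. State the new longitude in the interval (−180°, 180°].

-96.59°

Start at -157.50°; shift −299.09° → -456.59°.
-456.59° lies outside (−180°, 180°]; add 360° → -96.59°.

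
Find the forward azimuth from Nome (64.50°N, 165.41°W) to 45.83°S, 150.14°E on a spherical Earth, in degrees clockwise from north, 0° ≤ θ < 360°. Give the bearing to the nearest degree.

213°

Δλ = 150.14 − -165.41 = 315.55°; wrapped into (−180°, 180°]: -44.45°.
θ = atan2( sin Δλ · cos φ₂ , cos φ₁ · sin φ₂ − sin φ₁ · cos φ₂ · cos Δλ )
  = atan2(-0.48795, -0.75775) = -147.221° → normalised to [0°, 360°): 212.779°.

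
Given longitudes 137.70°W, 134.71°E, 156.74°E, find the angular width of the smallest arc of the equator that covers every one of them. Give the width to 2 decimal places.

87.59°

Sort the longitudes: -137.70°, +134.71°, +156.74°.
Eastward gaps between consecutive values (wrapping around): 272.41°, 22.03°, 65.56°.
Largest gap = 272.41° ⇒ minimal covering band is its complement: 360° − 272.41° = 87.59°.
Band runs from +134.71° eastward to -137.70°, crossing the antimeridian.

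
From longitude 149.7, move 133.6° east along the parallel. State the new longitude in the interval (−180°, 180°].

-76.7°

Start at +149.7°; shift +133.6° → +283.3°.
+283.3° lies outside (−180°, 180°]; subtract 360° → -76.7°.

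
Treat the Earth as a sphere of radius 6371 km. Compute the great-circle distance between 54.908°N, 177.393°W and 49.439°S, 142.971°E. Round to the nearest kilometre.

12175 km

Δλ = 142.971 − -177.393 = 320.364°; wrapped into (−180°, 180°]: -39.636°.
Δφ = -49.439 − 54.908 = -104.347°.
a = sin²(Δφ/2) + cos φ₁ · cos φ₂ · sin²(Δλ/2) = 0.666866.
c = 2·atan2(√a, √(1−a)) = 1.91106 rad → d = 6371·c ≈ 12175.34 km.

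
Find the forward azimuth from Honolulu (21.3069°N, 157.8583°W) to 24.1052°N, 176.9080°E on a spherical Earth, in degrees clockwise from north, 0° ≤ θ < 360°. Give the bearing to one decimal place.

Δλ = 176.9080 − -157.8583 = 334.7663°; wrapped into (−180°, 180°]: -25.2337°.
θ = atan2( sin Δλ · cos φ₂ , cos φ₁ · sin φ₂ − sin φ₁ · cos φ₂ · cos Δλ )
  = atan2(-0.38914, 0.08047) = -78.316° → normalised to [0°, 360°): 281.684°.

281.7°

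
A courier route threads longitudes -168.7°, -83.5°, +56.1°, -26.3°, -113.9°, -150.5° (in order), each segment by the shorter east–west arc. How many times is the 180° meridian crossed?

0

Leg 1: -168.7° → -83.5°, shortest Δλ = 85.2° (east) — does not cross 180°.
Leg 2: -83.5° → +56.1°, shortest Δλ = 139.6° (east) — does not cross 180°.
Leg 3: +56.1° → -26.3°, shortest Δλ = -82.4° (west) — does not cross 180°.
Leg 4: -26.3° → -113.9°, shortest Δλ = -87.6° (west) — does not cross 180°.
Leg 5: -113.9° → -150.5°, shortest Δλ = -36.6° (west) — does not cross 180°.
Total crossings: 0.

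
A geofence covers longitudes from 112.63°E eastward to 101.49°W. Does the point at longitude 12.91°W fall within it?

No

Band width going east from +112.63° to -101.49°: ((-101.49 − 112.63) mod 360) = 145.88°.
Offset of -12.91° east of the west edge: ((-12.91 − 112.63) mod 360) = 234.46°.
234.46° > 145.88° ⇒ outside.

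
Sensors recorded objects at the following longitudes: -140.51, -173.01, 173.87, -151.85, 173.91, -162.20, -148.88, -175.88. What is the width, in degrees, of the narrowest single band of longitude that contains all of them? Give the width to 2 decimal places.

Sort the longitudes: -175.88°, -173.01°, -162.20°, -151.85°, -148.88°, -140.51°, +173.87°, +173.91°.
Eastward gaps between consecutive values (wrapping around): 2.87°, 10.81°, 10.35°, 2.97°, 8.37°, 314.38°, 0.04°, 10.21°.
Largest gap = 314.38° ⇒ minimal covering band is its complement: 360° − 314.38° = 45.62°.
Band runs from +173.87° eastward to -140.51°, crossing the antimeridian.

45.62°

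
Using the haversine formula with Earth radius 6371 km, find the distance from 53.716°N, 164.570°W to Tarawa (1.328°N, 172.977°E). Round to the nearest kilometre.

6179 km

Δλ = 172.977 − -164.570 = 337.547°; wrapped into (−180°, 180°]: -22.453°.
Δφ = 1.328 − 53.716 = -52.388°.
a = sin²(Δφ/2) + cos φ₁ · cos φ₂ · sin²(Δλ/2) = 0.217269.
c = 2·atan2(√a, √(1−a)) = 0.96980 rad → d = 6371·c ≈ 6178.62 km.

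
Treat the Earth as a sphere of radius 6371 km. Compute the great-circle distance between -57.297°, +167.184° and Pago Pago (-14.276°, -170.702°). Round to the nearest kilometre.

5133 km

Δλ = -170.702 − 167.184 = -337.886°; wrapped into (−180°, 180°]: 22.114°.
Δφ = -14.276 − -57.297 = 43.021°.
a = sin²(Δφ/2) + cos φ₁ · cos φ₂ · sin²(Δλ/2) = 0.153707.
c = 2·atan2(√a, √(1−a)) = 0.80573 rad → d = 6371·c ≈ 5133.30 km.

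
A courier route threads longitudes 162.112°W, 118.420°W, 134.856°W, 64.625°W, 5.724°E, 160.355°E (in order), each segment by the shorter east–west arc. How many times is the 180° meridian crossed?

Leg 1: -162.112° → -118.420°, shortest Δλ = 43.692° (east) — does not cross 180°.
Leg 2: -118.420° → -134.856°, shortest Δλ = -16.436° (west) — does not cross 180°.
Leg 3: -134.856° → -64.625°, shortest Δλ = 70.231° (east) — does not cross 180°.
Leg 4: -64.625° → +5.724°, shortest Δλ = 70.349° (east) — does not cross 180°.
Leg 5: +5.724° → +160.355°, shortest Δλ = 154.631° (east) — does not cross 180°.
Total crossings: 0.

0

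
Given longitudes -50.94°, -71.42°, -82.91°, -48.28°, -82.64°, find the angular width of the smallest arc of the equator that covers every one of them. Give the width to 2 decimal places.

34.63°

Sort the longitudes: -82.91°, -82.64°, -71.42°, -50.94°, -48.28°.
Eastward gaps between consecutive values (wrapping around): 0.27°, 11.22°, 20.48°, 2.66°, 325.37°.
Largest gap = 325.37° ⇒ minimal covering band is its complement: 360° − 325.37° = 34.63°.
Band runs from -82.91° eastward to -48.28°.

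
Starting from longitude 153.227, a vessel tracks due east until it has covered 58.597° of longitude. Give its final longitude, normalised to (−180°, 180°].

-148.176°

Start at +153.227°; shift +58.597° → +211.824°.
+211.824° lies outside (−180°, 180°]; subtract 360° → -148.176°.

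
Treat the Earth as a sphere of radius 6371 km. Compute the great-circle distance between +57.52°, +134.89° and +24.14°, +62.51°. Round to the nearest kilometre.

Δλ = 62.51 − 134.89 = -72.38°.
Δφ = 24.14 − 57.52 = -33.38°.
a = sin²(Δφ/2) + cos φ₁ · cos φ₂ · sin²(Δλ/2) = 0.253333.
c = 2·atan2(√a, √(1−a)) = 1.05488 rad → d = 6371·c ≈ 6720.63 km.

6721 km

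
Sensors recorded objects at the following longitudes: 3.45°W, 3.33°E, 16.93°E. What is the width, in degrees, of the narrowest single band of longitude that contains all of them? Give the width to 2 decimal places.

Sort the longitudes: -3.45°, +3.33°, +16.93°.
Eastward gaps between consecutive values (wrapping around): 6.78°, 13.60°, 339.62°.
Largest gap = 339.62° ⇒ minimal covering band is its complement: 360° − 339.62° = 20.38°.
Band runs from -3.45° eastward to +16.93°.

20.38°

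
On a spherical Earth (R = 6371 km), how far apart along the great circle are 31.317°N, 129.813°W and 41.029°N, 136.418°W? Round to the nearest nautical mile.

Δλ = -136.418 − -129.813 = -6.605°.
Δφ = 41.029 − 31.317 = 9.712°.
a = sin²(Δφ/2) + cos φ₁ · cos φ₂ · sin²(Δλ/2) = 0.009305.
c = 2·atan2(√a, √(1−a)) = 0.19322 rad → d = 6371·c ≈ 1231.02 km ≈ 664.70 nmi.

665 nmi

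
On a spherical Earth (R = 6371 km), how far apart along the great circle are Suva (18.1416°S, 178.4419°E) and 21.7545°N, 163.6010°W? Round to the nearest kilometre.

4848 km

Δλ = -163.6010 − 178.4419 = -342.0429°; wrapped into (−180°, 180°]: 17.9571°.
Δφ = 21.7545 − -18.1416 = 39.8961°.
a = sin²(Δφ/2) + cos φ₁ · cos φ₂ · sin²(Δλ/2) = 0.137893.
c = 2·atan2(√a, √(1−a)) = 0.76090 rad → d = 6371·c ≈ 4847.70 km.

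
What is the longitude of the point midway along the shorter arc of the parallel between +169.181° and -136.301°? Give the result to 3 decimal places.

Signed shortest Δλ from +169.181° to -136.301° is +54.518°.
Midpoint longitude = +169.181° + (+54.518°)/2 = +169.181° + 27.259° = +196.440°.
Normalise into (−180°, 180°]: -163.560°.
(The naïve average (+169.181 + -136.301)/2 = 16.44° is on the wrong side of the globe.)

-163.560°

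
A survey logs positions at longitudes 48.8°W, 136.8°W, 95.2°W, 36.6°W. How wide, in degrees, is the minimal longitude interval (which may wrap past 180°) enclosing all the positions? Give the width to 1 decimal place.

100.2°

Sort the longitudes: -136.8°, -95.2°, -48.8°, -36.6°.
Eastward gaps between consecutive values (wrapping around): 41.6°, 46.4°, 12.2°, 259.8°.
Largest gap = 259.8° ⇒ minimal covering band is its complement: 360° − 259.8° = 100.2°.
Band runs from -136.8° eastward to -36.6°.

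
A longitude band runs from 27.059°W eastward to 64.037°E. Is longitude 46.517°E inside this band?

Yes

Band width going east from -27.059° to +64.037°: ((64.037 − -27.059) mod 360) = 91.096°.
Offset of +46.517° east of the west edge: ((46.517 − -27.059) mod 360) = 73.576°.
73.576° ≤ 91.096° ⇒ inside.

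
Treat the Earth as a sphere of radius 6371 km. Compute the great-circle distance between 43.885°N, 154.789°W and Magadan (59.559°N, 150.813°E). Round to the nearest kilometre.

3990 km

Δλ = 150.813 − -154.789 = 305.602°; wrapped into (−180°, 180°]: -54.398°.
Δφ = 59.559 − 43.885 = 15.674°.
a = sin²(Δφ/2) + cos φ₁ · cos φ₂ · sin²(Δλ/2) = 0.094884.
c = 2·atan2(√a, √(1−a)) = 0.62625 rad → d = 6371·c ≈ 3989.82 km.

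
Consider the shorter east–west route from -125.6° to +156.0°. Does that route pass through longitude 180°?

Yes

Naïve |156.0 − -125.6| = 281.6° > 180°, so the shorter arc goes the other way round — across 180°.
Signed shortest Δλ = ((156.0 − -125.6 + 180) mod 360) − 180 = -78.4°.
Going west by 78.4° from -125.6° passes through 180° before reaching +156.0°.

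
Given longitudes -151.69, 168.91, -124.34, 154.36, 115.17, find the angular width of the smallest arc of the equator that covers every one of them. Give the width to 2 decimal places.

Sort the longitudes: -151.69°, -124.34°, +115.17°, +154.36°, +168.91°.
Eastward gaps between consecutive values (wrapping around): 27.35°, 239.51°, 39.19°, 14.55°, 39.40°.
Largest gap = 239.51° ⇒ minimal covering band is its complement: 360° − 239.51° = 120.49°.
Band runs from +115.17° eastward to -124.34°, crossing the antimeridian.

120.49°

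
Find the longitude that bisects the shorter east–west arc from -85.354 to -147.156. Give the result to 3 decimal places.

-116.255°

Signed shortest Δλ from -85.354° to -147.156° is -61.802°.
Midpoint longitude = -85.354° + (-61.802°)/2 = -85.354° − 30.901° = -116.255°.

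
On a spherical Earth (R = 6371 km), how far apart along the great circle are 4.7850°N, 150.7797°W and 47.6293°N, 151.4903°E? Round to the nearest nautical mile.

Δλ = 151.4903 − -150.7797 = 302.2700°; wrapped into (−180°, 180°]: -57.7300°.
Δφ = 47.6293 − 4.7850 = 42.8443°.
a = sin²(Δφ/2) + cos φ₁ · cos φ₂ · sin²(Δλ/2) = 0.289905.
c = 2·atan2(√a, √(1−a)) = 1.13714 rad → d = 6371·c ≈ 7244.73 km ≈ 3911.84 nmi.

3912 nmi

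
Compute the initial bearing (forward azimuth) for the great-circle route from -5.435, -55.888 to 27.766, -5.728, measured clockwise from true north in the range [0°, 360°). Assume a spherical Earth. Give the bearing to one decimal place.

52.7°

Δλ = -5.728 − -55.888 = 50.160°.
θ = atan2( sin Δλ · cos φ₂ , cos φ₁ · sin φ₂ − sin φ₁ · cos φ₂ · cos Δλ )
  = atan2(0.67943, 0.51746) = 52.707° → normalised to [0°, 360°): 52.707°.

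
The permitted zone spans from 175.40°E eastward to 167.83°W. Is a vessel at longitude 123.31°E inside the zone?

No

Band width going east from +175.40° to -167.83°: ((-167.83 − 175.40) mod 360) = 16.77°.
Offset of +123.31° east of the west edge: ((123.31 − 175.40) mod 360) = 307.91°.
307.91° > 16.77° ⇒ outside.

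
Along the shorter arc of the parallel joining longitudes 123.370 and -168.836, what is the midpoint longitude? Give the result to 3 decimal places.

+157.267°

Signed shortest Δλ from +123.370° to -168.836° is +67.794°.
Midpoint longitude = +123.370° + (+67.794°)/2 = +123.370° + 33.897° = +157.267°.
(The naïve average (+123.370 + -168.836)/2 = -22.733° is on the wrong side of the globe.)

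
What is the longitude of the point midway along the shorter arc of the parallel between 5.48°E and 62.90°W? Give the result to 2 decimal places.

Signed shortest Δλ from +5.48° to -62.90° is -68.38°.
Midpoint longitude = +5.48° + (-68.38°)/2 = +5.48° − 34.19° = -28.71°.

28.71°W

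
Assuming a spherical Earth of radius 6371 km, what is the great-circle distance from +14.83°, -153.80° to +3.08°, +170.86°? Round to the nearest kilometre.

Δλ = 170.86 − -153.80 = 324.66°; wrapped into (−180°, 180°]: -35.34°.
Δφ = 3.08 − 14.83 = -11.75°.
a = sin²(Δφ/2) + cos φ₁ · cos φ₂ · sin²(Δλ/2) = 0.099413.
c = 2·atan2(√a, √(1−a)) = 0.64154 rad → d = 6371·c ≈ 4087.26 km.

4087 km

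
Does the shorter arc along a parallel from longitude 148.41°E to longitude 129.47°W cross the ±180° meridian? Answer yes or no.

Naïve |-129.47 − 148.41| = 277.88° > 180°, so the shorter arc goes the other way round — across 180°.
Signed shortest Δλ = ((-129.47 − 148.41 + 180) mod 360) − 180 = 82.12°.
Going east by 82.12° from +148.41° passes through 180° before reaching -129.47°.

Yes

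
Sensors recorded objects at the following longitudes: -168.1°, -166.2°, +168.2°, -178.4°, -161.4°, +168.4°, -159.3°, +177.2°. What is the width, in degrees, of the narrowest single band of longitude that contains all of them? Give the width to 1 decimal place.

Sort the longitudes: -178.4°, -168.1°, -166.2°, -161.4°, -159.3°, +168.2°, +168.4°, +177.2°.
Eastward gaps between consecutive values (wrapping around): 10.3°, 1.9°, 4.8°, 2.1°, 327.5°, 0.2°, 8.8°, 4.4°.
Largest gap = 327.5° ⇒ minimal covering band is its complement: 360° − 327.5° = 32.5°.
Band runs from +168.2° eastward to -159.3°, crossing the antimeridian.

32.5°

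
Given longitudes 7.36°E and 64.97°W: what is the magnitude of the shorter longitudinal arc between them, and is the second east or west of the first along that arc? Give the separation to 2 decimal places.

Raw difference: -64.97 − 7.36 = -72.33°.
Normalise into (−180°, 180°]: -72.33° stays -72.33°.
Negative ⇒ the second point lies to the west; separation 72.33°.

72.33° west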